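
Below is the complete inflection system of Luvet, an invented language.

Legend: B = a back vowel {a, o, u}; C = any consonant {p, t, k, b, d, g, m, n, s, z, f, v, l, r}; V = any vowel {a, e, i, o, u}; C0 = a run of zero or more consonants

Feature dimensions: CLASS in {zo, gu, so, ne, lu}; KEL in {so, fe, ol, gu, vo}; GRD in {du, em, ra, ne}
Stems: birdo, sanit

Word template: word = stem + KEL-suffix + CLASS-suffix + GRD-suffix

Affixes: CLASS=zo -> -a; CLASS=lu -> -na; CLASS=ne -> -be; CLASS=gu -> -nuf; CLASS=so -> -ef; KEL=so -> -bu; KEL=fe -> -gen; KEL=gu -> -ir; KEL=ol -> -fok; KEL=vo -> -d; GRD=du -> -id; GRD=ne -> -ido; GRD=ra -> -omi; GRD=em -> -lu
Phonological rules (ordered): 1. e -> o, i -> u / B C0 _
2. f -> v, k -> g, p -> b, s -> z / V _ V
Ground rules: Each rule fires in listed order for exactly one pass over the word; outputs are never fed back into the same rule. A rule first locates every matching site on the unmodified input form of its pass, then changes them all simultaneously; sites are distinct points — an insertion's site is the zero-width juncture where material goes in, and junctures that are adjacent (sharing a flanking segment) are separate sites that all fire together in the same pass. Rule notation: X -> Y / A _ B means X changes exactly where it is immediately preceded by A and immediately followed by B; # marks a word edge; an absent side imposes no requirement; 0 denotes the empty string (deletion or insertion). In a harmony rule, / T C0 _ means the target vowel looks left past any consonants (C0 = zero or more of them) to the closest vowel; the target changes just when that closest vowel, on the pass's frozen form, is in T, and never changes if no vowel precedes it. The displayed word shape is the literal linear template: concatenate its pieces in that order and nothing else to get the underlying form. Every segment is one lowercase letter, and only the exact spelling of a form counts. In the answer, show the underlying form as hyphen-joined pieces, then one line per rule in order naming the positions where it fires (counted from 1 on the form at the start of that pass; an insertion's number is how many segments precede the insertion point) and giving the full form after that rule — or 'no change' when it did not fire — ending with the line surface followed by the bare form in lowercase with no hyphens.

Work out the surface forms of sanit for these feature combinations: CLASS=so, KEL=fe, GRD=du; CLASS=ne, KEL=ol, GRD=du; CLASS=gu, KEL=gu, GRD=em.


cell CLASS=so, KEL=fe, GRD=du:
underlying: sanit-gen-ef-id
1. e -> o, i -> u / B C0 _: fires at position(s) 4: sanutgenefid
2. f -> v, k -> g, p -> b, s -> z / V _ V: fires at position(s) 10: sanutgenevid
surface: sanutgenevid

cell CLASS=ne, KEL=ol, GRD=du:
underlying: sanit-fok-be-id
1. e -> o, i -> u / B C0 _: fires at position(s) 4, 10: sanutfokboid
2. f -> v, k -> g, p -> b, s -> z / V _ V: no change
surface: sanutfokboid

cell CLASS=gu, KEL=gu, GRD=em:
underlying: sanit-ir-nuf-lu
1. e -> o, i -> u / B C0 _: fires at position(s) 4: sanutirnuflu
2. f -> v, k -> g, p -> b, s -> z / V _ V: no change
surface: sanutirnuflu


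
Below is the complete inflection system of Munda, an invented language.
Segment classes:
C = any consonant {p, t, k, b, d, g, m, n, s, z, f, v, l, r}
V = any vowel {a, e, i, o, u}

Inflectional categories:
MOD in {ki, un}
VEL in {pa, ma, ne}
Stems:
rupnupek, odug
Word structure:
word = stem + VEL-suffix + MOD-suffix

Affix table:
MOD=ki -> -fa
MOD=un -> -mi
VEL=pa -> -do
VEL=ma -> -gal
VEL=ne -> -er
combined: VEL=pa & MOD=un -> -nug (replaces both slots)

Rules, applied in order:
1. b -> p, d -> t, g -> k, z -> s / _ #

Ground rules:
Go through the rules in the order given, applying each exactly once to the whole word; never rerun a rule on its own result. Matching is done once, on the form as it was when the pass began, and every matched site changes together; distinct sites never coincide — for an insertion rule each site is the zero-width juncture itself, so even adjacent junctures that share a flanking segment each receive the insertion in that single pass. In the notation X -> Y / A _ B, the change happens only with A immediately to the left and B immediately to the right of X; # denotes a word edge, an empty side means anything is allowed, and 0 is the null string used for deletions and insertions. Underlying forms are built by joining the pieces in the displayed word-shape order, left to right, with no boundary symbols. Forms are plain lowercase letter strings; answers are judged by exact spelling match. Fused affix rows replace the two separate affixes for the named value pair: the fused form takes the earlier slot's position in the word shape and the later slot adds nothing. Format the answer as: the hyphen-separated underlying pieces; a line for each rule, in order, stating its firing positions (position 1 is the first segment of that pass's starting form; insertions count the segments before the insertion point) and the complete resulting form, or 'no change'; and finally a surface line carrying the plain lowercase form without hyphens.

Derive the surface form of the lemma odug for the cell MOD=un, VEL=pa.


underlying: odug-nug
1. b -> p, d -> t, g -> k, z -> s / _ #: fires at position(s) 7: odugnuk
surface: odugnuk


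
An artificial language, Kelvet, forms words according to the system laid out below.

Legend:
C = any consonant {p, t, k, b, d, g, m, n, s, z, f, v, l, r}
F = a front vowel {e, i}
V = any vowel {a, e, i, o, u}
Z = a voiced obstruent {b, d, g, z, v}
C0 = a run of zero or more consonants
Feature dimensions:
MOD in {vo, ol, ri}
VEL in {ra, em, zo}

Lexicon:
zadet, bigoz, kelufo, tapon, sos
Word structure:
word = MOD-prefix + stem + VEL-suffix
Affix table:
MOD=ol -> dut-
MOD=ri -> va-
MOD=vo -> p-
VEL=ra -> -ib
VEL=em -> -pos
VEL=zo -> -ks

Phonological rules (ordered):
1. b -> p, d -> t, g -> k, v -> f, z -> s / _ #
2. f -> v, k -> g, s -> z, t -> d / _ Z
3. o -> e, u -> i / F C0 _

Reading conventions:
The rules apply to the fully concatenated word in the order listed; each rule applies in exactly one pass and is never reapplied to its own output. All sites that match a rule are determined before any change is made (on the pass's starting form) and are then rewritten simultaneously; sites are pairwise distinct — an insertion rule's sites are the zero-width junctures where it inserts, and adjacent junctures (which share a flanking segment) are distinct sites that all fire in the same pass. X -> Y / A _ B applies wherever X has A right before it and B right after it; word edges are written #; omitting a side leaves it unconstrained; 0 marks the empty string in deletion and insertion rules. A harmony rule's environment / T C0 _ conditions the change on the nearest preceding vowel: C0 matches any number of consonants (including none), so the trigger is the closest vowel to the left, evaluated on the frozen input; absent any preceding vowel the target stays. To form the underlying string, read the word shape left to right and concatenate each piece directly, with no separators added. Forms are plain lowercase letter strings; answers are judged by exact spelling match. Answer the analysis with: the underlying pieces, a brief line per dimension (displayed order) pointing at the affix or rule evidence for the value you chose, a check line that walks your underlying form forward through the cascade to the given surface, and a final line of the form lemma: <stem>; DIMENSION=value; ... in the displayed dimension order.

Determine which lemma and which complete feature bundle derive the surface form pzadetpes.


underlying: p-zadet-pos
MOD=vo - signalled by the affix p-
VEL=em - signalled by the affix -pos
check: pzadetpos -> pzadetpos -> pzadetpos -> pzadetpes
lemma: zadet; MOD=vo; VEL=em


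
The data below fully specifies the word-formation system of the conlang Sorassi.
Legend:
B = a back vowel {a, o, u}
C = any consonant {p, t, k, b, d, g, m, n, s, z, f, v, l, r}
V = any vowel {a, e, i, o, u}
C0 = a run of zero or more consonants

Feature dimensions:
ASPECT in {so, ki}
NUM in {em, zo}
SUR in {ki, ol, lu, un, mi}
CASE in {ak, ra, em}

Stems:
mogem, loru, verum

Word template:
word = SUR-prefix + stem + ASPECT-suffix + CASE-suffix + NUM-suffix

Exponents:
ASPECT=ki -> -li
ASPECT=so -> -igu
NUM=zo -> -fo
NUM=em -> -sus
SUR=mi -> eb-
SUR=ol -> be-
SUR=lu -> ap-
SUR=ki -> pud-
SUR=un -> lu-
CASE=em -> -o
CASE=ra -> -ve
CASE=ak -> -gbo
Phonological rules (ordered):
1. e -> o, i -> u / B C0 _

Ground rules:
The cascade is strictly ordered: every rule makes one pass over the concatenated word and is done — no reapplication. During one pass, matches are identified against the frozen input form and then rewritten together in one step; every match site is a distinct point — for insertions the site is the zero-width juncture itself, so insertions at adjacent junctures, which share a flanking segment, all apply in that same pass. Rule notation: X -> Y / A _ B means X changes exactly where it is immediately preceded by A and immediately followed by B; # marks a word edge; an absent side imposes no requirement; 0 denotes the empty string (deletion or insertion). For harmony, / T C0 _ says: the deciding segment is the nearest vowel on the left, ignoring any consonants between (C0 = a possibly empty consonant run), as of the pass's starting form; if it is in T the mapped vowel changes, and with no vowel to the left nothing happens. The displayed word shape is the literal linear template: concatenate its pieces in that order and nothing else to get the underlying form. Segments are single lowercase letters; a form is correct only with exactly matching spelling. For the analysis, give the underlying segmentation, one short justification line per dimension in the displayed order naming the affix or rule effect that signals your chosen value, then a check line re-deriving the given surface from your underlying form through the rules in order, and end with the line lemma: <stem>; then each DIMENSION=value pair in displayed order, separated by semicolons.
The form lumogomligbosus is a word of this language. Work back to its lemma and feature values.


underlying: lu-mogem-li-gbo-sus
ASPECT=ki - signalled by the affix -li
NUM=em - signalled by the affix -sus
SUR=un - signalled by the affix lu-
CASE=ak - signalled by the affix -gbo
check: lumogemligbosus -> lumogomligbosus
lemma: mogem; ASPECT=ki; NUM=em; SUR=un; CASE=ak


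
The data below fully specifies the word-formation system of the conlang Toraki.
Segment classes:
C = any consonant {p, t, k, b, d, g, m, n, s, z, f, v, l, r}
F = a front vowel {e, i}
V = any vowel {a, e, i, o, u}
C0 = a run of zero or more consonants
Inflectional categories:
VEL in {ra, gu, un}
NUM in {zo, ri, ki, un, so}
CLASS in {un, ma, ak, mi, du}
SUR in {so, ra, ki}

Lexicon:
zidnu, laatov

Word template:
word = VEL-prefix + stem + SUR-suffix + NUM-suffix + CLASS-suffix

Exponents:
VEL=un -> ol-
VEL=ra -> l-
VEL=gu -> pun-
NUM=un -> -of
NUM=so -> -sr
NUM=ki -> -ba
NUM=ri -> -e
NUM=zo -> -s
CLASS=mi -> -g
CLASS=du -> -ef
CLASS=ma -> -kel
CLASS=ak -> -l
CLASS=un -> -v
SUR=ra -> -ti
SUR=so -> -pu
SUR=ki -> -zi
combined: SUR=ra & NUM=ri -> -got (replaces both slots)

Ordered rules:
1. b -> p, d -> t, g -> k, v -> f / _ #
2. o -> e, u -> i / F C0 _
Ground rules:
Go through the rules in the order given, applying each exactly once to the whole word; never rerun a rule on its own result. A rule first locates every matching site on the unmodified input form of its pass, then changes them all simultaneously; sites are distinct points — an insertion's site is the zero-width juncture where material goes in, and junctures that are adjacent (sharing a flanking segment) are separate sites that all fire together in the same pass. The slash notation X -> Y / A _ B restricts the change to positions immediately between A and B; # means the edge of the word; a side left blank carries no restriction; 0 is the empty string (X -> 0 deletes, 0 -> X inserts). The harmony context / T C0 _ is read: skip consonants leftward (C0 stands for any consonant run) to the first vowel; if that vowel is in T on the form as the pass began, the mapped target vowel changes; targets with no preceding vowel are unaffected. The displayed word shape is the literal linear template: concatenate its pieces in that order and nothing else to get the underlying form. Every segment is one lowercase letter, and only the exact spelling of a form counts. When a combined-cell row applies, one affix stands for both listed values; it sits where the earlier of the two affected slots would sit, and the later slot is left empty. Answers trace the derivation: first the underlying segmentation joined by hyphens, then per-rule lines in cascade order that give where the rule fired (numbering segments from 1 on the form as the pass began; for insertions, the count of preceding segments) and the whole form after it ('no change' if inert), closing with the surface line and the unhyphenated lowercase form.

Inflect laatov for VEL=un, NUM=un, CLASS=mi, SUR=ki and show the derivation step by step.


underlying: ol-laatov-zi-of-g
1. b -> p, d -> t, g -> k, v -> f / _ #: fires at position(s) 13: ollaatovziofk
2. o -> e, u -> i / F C0 _: fires at position(s) 11: ollaatovziefk
surface: ollaatovziefk


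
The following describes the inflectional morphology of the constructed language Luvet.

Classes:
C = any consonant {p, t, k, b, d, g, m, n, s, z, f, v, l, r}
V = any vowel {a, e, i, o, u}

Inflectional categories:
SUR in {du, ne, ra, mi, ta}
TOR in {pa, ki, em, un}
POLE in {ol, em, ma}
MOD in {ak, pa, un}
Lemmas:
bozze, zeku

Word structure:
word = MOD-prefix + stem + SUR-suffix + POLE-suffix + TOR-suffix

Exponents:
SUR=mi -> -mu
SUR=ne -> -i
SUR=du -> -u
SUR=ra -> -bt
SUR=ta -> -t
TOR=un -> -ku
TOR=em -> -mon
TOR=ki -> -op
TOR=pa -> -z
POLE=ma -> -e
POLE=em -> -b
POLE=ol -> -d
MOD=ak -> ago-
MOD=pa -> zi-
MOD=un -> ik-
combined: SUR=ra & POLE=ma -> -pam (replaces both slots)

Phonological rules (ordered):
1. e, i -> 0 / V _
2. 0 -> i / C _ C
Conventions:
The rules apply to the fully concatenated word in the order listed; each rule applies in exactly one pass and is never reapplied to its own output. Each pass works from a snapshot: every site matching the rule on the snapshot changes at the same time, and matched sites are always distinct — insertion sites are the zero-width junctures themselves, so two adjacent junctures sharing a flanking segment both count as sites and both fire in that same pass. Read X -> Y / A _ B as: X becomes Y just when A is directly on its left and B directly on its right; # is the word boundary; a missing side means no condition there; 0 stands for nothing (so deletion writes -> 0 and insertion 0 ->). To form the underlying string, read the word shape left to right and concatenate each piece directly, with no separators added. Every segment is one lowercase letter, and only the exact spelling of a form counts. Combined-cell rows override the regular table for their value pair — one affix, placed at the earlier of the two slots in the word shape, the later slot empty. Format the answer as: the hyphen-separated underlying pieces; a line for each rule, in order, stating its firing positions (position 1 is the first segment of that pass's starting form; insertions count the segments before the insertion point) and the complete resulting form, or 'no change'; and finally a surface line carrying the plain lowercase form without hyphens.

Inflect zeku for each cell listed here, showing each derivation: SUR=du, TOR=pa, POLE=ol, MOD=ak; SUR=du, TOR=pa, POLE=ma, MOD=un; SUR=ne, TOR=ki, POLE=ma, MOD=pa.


cell SUR=du, TOR=pa, POLE=ol, MOD=ak:
underlying: ago-zeku-u-d-z
1. e, i -> 0 / V _: no change
2. 0 -> i / C _ C: inserts after position(s) 9: agozekuudiz
surface: agozekuudiz

cell SUR=du, TOR=pa, POLE=ma, MOD=un:
underlying: ik-zeku-u-e-z
1. e, i -> 0 / V _: fires at position(s) 8: ikzekuuz
2. 0 -> i / C _ C: inserts after position(s) 2: ikizekuuz
surface: ikizekuuz

cell SUR=ne, TOR=ki, POLE=ma, MOD=pa:
underlying: zi-zeku-i-e-op
1. e, i -> 0 / V _: fires at position(s) 7, 8: zizekuop
2. 0 -> i / C _ C: no change
surface: zizekuop


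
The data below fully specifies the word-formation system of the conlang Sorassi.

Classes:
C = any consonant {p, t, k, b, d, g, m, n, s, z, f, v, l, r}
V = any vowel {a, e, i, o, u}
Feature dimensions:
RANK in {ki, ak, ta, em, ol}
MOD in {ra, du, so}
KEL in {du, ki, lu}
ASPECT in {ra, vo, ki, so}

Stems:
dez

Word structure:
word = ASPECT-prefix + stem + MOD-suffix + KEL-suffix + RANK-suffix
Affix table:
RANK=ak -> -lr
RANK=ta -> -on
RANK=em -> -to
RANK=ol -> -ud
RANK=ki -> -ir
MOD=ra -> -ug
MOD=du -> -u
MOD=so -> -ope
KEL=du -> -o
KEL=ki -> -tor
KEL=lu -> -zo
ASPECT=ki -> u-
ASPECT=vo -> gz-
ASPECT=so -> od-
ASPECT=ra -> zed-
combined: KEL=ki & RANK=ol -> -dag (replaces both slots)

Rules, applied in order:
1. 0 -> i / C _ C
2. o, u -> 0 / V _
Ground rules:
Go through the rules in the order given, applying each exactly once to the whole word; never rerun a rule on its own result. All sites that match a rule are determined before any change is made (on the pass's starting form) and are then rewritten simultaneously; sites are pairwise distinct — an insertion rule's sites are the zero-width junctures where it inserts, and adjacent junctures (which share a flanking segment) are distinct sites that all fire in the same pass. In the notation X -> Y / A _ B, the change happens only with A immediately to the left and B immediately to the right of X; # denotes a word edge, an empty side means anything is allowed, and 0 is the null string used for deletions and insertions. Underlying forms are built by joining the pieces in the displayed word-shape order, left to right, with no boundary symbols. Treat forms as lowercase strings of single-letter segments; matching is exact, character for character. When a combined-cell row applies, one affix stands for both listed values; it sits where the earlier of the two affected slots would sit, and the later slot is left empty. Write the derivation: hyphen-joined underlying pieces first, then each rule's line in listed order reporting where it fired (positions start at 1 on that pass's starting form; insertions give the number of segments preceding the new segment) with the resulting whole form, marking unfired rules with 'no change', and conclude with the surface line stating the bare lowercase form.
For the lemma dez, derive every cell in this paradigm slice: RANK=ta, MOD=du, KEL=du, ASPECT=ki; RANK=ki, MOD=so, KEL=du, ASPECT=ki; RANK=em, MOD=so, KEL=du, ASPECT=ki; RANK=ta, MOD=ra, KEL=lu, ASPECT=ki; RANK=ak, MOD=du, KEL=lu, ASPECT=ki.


cell RANK=ta, MOD=du, KEL=du, ASPECT=ki:
underlying: u-dez-u-o-on
1. 0 -> i / C _ C: no change
2. o, u -> 0 / V _: fires at position(s) 6, 7: udezun
surface: udezun

cell RANK=ki, MOD=so, KEL=du, ASPECT=ki:
underlying: u-dez-ope-o-ir
1. 0 -> i / C _ C: no change
2. o, u -> 0 / V _: fires at position(s) 8: udezopeir
surface: udezopeir

cell RANK=em, MOD=so, KEL=du, ASPECT=ki:
underlying: u-dez-ope-o-to
1. 0 -> i / C _ C: no change
2. o, u -> 0 / V _: fires at position(s) 8: udezopeto
surface: udezopeto

cell RANK=ta, MOD=ra, KEL=lu, ASPECT=ki:
underlying: u-dez-ug-zo-on
1. 0 -> i / C _ C: inserts after position(s) 6: udezugizoon
2. o, u -> 0 / V _: fires at position(s) 10: udezugizon
surface: udezugizon

cell RANK=ak, MOD=du, KEL=lu, ASPECT=ki:
underlying: u-dez-u-zo-lr
1. 0 -> i / C _ C: inserts after position(s) 8: udezuzolir
2. o, u -> 0 / V _: no change
surface: udezuzolir


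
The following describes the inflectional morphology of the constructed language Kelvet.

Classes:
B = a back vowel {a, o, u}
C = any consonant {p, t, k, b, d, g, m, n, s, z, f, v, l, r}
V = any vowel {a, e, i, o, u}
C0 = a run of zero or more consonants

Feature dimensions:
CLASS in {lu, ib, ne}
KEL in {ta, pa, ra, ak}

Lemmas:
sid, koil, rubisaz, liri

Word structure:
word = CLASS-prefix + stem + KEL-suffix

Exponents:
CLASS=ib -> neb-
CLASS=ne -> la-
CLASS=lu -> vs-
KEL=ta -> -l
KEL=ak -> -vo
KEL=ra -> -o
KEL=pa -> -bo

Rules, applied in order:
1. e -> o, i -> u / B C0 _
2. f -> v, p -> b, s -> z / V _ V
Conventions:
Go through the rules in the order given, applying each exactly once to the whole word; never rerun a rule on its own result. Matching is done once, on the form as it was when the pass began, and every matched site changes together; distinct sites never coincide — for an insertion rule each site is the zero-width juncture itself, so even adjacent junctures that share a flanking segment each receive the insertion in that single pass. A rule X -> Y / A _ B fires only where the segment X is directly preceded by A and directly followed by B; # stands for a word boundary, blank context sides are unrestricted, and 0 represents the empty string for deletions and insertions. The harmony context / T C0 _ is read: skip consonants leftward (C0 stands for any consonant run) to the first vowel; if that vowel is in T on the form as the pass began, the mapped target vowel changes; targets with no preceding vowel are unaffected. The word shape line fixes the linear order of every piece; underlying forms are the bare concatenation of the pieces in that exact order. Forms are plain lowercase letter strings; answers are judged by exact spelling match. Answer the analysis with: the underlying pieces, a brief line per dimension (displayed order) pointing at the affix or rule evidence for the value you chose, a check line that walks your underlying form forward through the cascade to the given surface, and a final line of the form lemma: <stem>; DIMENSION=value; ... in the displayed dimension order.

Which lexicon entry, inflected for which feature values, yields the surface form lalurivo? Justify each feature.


underlying: la-liri-vo
CLASS=ne - signalled by the affix la-
KEL=ak - signalled by the affix -vo
check: lalirivo -> lalurivo -> lalurivo
lemma: liri; CLASS=ne; KEL=ak


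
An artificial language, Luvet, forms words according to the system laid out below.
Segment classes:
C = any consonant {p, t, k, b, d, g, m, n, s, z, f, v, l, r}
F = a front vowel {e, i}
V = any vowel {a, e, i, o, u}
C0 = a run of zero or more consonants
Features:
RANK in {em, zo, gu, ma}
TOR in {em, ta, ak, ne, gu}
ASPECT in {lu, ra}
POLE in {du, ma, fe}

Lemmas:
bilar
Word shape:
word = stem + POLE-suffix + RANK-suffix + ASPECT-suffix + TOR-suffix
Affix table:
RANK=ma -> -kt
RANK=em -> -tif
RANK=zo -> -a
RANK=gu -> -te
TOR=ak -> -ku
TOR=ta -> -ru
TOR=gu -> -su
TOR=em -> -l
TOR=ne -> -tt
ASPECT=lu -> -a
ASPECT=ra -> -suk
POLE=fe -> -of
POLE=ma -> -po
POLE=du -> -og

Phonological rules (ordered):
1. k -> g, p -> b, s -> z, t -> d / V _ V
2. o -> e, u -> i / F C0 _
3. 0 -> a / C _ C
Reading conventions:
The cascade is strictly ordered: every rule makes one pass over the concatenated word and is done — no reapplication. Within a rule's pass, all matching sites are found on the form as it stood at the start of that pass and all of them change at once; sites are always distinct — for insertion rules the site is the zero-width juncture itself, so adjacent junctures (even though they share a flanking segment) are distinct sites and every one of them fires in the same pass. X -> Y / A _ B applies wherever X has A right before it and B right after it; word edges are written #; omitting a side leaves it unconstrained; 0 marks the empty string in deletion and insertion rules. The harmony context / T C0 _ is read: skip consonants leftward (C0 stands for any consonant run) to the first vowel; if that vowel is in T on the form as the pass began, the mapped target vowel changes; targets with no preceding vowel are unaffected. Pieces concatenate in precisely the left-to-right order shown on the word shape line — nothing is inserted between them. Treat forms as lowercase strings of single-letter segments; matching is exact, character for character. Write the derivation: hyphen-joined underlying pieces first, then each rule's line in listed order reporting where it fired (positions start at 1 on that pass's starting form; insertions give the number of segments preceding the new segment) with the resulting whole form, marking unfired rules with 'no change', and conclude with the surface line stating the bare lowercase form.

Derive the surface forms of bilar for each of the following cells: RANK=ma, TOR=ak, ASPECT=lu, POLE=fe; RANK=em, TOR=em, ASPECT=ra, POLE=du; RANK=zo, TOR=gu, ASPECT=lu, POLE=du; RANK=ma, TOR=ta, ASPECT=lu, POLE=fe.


cell RANK=ma, TOR=ak, ASPECT=lu, POLE=fe:
underlying: bilar-of-kt-a-ku
1. k -> g, p -> b, s -> z, t -> d / V _ V: fires at position(s) 11: bilarofktagu
2. o -> e, u -> i / F C0 _: no change
3. 0 -> a / C _ C: inserts after position(s) 7, 8: bilarofakatagu
surface: bilarofakatagu

cell RANK=em, TOR=em, ASPECT=ra, POLE=du:
underlying: bilar-og-tif-suk-l
1. k -> g, p -> b, s -> z, t -> d / V _ V: no change
2. o -> e, u -> i / F C0 _: fires at position(s) 12: bilarogtifsikl
3. 0 -> a / C _ C: inserts after position(s) 7, 10, 13: bilarogatifasikal
surface: bilarogatifasikal

cell RANK=zo, TOR=gu, ASPECT=lu, POLE=du:
underlying: bilar-og-a-a-su
1. k -> g, p -> b, s -> z, t -> d / V _ V: fires at position(s) 10: bilarogaazu
2. o -> e, u -> i / F C0 _: no change
3. 0 -> a / C _ C: no change
surface: bilarogaazu

cell RANK=ma, TOR=ta, ASPECT=lu, POLE=fe:
underlying: bilar-of-kt-a-ru
1. k -> g, p -> b, s -> z, t -> d / V _ V: no change
2. o -> e, u -> i / F C0 _: no change
3. 0 -> a / C _ C: inserts after position(s) 7, 8: bilarofakataru
surface: bilarofakataru


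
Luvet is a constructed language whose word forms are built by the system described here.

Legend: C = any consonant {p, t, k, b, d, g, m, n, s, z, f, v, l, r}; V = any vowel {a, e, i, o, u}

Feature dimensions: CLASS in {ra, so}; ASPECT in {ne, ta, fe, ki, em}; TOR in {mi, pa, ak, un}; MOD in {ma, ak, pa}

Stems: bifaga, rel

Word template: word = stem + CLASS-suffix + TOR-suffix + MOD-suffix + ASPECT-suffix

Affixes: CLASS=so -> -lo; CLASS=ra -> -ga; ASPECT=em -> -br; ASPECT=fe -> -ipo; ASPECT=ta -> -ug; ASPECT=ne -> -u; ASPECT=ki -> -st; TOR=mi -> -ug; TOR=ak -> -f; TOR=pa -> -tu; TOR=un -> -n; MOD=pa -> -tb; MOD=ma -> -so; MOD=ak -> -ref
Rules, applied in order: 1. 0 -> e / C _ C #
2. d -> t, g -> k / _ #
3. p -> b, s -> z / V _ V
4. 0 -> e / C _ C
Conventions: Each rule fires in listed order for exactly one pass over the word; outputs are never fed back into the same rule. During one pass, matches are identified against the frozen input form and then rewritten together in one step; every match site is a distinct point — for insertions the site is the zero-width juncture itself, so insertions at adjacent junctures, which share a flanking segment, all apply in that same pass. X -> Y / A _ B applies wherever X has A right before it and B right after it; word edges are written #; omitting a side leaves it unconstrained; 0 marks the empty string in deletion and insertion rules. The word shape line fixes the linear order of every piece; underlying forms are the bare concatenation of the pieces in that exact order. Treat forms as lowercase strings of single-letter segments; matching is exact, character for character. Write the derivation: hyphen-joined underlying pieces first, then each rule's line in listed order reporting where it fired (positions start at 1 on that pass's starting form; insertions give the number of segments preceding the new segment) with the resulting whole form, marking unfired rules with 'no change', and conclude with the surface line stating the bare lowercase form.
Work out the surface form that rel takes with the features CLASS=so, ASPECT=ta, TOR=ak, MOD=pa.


underlying: rel-lo-f-tb-ug
1. 0 -> e / C _ C #: no change
2. d -> t, g -> k / _ #: fires at position(s) 10: relloftbuk
3. p -> b, s -> z / V _ V: no change
4. 0 -> e / C _ C: inserts after position(s) 3, 6, 7: relelofetebuk
surface: relelofetebuk


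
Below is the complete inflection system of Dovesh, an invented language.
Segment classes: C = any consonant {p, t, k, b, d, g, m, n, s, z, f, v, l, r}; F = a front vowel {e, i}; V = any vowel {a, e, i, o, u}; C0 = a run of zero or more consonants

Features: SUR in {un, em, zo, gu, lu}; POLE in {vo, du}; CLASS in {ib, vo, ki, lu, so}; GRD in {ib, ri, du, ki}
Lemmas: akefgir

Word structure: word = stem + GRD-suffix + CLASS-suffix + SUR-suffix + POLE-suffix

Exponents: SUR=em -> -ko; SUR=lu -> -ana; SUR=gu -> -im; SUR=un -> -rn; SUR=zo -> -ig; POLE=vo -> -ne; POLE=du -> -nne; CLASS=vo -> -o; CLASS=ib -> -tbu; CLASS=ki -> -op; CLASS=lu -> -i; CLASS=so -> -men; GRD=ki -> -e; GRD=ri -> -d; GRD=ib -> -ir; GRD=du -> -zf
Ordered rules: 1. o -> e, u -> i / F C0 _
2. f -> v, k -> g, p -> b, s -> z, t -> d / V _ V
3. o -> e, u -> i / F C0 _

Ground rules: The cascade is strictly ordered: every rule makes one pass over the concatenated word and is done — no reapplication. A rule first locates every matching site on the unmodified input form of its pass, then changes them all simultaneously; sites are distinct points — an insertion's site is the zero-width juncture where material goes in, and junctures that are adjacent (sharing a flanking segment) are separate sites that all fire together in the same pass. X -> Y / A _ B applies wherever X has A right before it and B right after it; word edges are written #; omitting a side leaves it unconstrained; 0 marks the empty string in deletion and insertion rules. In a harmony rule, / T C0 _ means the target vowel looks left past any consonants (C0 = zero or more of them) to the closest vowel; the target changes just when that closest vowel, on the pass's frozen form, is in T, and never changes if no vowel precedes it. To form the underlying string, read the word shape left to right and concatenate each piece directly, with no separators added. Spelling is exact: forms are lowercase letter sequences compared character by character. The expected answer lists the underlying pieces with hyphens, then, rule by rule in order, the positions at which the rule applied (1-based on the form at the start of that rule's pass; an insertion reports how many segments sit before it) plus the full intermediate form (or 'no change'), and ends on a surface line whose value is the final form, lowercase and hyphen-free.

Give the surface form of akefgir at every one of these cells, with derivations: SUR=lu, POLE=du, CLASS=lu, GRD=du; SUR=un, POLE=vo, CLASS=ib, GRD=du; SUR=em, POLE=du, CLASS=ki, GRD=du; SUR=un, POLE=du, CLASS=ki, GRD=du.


cell SUR=lu, POLE=du, CLASS=lu, GRD=du:
underlying: akefgir-zf-i-ana-nne
1. o -> e, u -> i / F C0 _: no change
2. f -> v, k -> g, p -> b, s -> z, t -> d / V _ V: fires at position(s) 2: agefgirzfiananne
3. o -> e, u -> i / F C0 _: no change
surface: agefgirzfiananne

cell SUR=un, POLE=vo, CLASS=ib, GRD=du:
underlying: akefgir-zf-tbu-rn-ne
1. o -> e, u -> i / F C0 _: fires at position(s) 12: akefgirzftbirnne
2. f -> v, k -> g, p -> b, s -> z, t -> d / V _ V: fires at position(s) 2: agefgirzftbirnne
3. o -> e, u -> i / F C0 _: no change
surface: agefgirzftbirnne

cell SUR=em, POLE=du, CLASS=ki, GRD=du:
underlying: akefgir-zf-op-ko-nne
1. o -> e, u -> i / F C0 _: fires at position(s) 10: akefgirzfepkonne
2. f -> v, k -> g, p -> b, s -> z, t -> d / V _ V: fires at position(s) 2: agefgirzfepkonne
3. o -> e, u -> i / F C0 _: fires at position(s) 13: agefgirzfepkenne
surface: agefgirzfepkenne

cell SUR=un, POLE=du, CLASS=ki, GRD=du:
underlying: akefgir-zf-op-rn-nne
1. o -> e, u -> i / F C0 _: fires at position(s) 10: akefgirzfeprnnne
2. f -> v, k -> g, p -> b, s -> z, t -> d / V _ V: fires at position(s) 2: agefgirzfeprnnne
3. o -> e, u -> i / F C0 _: no change
surface: agefgirzfeprnnne


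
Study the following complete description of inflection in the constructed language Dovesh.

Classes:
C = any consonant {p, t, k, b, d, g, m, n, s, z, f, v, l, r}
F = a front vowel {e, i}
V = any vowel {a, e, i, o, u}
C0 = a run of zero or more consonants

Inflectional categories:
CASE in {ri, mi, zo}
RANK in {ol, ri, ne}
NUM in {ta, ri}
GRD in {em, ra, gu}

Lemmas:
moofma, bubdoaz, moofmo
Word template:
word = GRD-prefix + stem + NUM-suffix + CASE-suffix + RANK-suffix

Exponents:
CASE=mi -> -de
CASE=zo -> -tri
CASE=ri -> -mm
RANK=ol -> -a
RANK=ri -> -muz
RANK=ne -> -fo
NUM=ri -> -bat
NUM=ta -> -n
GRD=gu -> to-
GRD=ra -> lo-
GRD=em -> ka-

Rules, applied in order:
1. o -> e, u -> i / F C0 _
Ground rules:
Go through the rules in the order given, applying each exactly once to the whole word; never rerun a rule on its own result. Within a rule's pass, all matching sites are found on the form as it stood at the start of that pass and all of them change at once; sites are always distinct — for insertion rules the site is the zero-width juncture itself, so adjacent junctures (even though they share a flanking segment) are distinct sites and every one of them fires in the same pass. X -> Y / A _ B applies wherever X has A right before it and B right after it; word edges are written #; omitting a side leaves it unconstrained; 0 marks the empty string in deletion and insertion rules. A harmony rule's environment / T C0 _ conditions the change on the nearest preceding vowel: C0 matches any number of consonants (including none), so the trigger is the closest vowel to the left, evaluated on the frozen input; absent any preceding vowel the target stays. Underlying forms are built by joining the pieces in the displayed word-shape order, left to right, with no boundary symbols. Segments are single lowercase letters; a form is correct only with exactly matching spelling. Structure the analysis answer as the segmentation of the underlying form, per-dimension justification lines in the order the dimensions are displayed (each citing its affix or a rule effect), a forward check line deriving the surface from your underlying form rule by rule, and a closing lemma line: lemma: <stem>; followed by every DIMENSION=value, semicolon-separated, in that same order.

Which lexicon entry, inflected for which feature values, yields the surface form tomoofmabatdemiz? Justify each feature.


underlying: to-moofma-bat-de-muz
CASE=mi - signalled by the affix -de
RANK=ri - signalled by the affix -muz
NUM=ri - signalled by the affix -bat
GRD=gu - signalled by the affix to-
check: tomoofmabatdemuz -> tomoofmabatdemiz
lemma: moofma; CASE=mi; RANK=ri; NUM=ri; GRD=gu


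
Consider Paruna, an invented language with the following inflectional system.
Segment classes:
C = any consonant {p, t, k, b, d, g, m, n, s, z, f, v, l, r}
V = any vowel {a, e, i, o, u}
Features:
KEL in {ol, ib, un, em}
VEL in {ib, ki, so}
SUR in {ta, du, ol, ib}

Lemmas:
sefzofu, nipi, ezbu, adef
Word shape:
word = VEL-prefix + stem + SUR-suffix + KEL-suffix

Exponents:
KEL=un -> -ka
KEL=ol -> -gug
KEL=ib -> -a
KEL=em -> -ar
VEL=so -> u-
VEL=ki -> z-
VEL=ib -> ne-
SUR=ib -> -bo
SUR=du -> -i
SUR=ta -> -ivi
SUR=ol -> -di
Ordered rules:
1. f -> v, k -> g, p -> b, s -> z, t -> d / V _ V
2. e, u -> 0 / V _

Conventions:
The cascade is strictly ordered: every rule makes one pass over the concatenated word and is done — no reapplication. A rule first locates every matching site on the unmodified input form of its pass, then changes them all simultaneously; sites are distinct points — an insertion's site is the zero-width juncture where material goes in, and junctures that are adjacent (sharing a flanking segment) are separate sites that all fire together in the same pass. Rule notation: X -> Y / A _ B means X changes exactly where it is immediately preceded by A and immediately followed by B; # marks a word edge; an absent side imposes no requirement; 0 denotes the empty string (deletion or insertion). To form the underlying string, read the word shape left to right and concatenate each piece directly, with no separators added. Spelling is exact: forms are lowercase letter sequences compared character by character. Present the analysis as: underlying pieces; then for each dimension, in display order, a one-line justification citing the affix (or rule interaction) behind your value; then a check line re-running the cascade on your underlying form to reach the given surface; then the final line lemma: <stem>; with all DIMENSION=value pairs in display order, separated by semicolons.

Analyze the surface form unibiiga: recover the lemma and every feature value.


underlying: u-nipi-i-ka
KEL=un - signalled by the affix -ka
VEL=so - signalled by the affix u-
SUR=du - signalled by the affix -i
check: unipiika -> unibiiga -> unibiiga
lemma: nipi; KEL=un; VEL=so; SUR=du


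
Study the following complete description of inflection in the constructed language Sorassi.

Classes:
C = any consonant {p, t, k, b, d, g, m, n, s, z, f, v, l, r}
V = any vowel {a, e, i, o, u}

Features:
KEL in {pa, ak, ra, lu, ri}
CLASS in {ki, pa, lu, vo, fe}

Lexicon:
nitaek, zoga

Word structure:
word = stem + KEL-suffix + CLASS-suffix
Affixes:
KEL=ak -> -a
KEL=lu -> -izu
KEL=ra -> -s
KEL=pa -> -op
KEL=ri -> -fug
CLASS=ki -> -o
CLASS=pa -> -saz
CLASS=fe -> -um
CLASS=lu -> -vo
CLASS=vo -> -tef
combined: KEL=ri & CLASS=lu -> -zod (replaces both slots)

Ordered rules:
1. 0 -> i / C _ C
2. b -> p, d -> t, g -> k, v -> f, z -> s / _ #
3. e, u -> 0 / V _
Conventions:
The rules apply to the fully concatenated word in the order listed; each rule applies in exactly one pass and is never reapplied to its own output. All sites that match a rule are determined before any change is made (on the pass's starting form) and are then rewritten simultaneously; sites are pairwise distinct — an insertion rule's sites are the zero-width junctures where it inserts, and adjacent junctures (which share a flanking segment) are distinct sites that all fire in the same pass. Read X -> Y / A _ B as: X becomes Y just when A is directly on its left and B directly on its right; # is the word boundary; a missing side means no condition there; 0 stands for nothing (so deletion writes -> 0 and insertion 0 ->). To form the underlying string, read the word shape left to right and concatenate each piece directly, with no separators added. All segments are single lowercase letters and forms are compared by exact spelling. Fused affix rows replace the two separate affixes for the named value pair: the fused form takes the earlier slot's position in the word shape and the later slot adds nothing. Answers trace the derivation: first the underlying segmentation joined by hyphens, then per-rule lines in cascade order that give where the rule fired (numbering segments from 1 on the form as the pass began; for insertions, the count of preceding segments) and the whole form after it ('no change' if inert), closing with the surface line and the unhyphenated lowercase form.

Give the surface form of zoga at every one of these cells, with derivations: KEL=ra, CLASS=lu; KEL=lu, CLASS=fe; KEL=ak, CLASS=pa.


cell KEL=ra, CLASS=lu:
underlying: zoga-s-vo
1. 0 -> i / C _ C: inserts after position(s) 5: zogasivo
2. b -> p, d -> t, g -> k, v -> f, z -> s / _ #: no change
3. e, u -> 0 / V _: no change
surface: zogasivo

cell KEL=lu, CLASS=fe:
underlying: zoga-izu-um
1. 0 -> i / C _ C: no change
2. b -> p, d -> t, g -> k, v -> f, z -> s / _ #: no change
3. e, u -> 0 / V _: fires at position(s) 8: zogaizum
surface: zogaizum

cell KEL=ak, CLASS=pa:
underlying: zoga-a-saz
1. 0 -> i / C _ C: no change
2. b -> p, d -> t, g -> k, v -> f, z -> s / _ #: fires at position(s) 8: zogaasas
3. e, u -> 0 / V _: no change
surface: zogaasas


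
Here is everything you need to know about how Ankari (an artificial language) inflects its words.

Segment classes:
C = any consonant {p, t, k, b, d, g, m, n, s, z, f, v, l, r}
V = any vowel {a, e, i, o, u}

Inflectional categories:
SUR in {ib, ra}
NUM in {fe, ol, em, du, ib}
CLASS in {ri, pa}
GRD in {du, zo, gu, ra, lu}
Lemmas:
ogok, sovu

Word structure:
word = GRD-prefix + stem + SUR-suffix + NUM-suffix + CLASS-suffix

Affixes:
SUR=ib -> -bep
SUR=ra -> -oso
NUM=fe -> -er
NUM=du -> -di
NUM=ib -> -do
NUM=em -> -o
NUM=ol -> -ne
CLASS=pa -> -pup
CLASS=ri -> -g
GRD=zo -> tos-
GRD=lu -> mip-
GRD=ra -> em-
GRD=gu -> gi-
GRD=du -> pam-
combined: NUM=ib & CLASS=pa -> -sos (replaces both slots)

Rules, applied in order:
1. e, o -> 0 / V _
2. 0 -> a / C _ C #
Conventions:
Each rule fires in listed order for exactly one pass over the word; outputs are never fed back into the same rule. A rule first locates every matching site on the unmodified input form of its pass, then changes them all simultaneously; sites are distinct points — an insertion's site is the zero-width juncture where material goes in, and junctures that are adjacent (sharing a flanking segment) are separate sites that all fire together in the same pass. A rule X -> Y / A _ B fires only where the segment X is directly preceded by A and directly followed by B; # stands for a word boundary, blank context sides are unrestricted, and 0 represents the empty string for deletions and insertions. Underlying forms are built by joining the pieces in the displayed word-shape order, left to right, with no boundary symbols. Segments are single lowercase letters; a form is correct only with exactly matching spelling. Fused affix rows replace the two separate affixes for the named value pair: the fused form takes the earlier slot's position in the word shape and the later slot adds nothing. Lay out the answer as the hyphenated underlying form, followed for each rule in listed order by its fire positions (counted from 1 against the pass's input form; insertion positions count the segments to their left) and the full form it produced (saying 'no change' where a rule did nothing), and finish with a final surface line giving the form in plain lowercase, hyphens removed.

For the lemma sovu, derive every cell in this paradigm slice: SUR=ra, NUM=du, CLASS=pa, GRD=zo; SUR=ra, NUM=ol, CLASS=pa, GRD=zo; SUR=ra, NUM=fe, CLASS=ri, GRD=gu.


cell SUR=ra, NUM=du, CLASS=pa, GRD=zo:
underlying: tos-sovu-oso-di-pup
1. e, o -> 0 / V _: fires at position(s) 8: tossovusodipup
2. 0 -> a / C _ C #: no change
surface: tossovusodipup

cell SUR=ra, NUM=ol, CLASS=pa, GRD=zo:
underlying: tos-sovu-oso-ne-pup
1. e, o -> 0 / V _: fires at position(s) 8: tossovusonepup
2. 0 -> a / C _ C #: no change
surface: tossovusonepup

cell SUR=ra, NUM=fe, CLASS=ri, GRD=gu:
underlying: gi-sovu-oso-er-g
1. e, o -> 0 / V _: fires at position(s) 7, 10: gisovusorg
2. 0 -> a / C _ C #: inserts after position(s) 9: gisovusorag
surface: gisovusorag
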